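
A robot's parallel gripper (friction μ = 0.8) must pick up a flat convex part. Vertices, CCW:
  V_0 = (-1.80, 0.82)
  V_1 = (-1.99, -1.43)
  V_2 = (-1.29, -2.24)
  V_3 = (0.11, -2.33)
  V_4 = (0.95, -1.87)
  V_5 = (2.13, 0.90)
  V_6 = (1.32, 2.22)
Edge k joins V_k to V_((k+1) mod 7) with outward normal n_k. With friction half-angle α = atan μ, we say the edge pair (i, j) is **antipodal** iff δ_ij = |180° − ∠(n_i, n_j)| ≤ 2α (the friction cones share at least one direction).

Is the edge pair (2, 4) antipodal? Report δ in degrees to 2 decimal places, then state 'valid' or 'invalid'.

α = atan 0.8 = 38.66°;  2α = 77.32°
edge 2: e_2 = (+1.40, -0.09);  n_2 = (-0.0642, -0.9979)
edge 4: e_4 = (+1.18, +2.77);  n_4 = (+0.9200, -0.3919)
∠(n_2, n_4) = 70.60°
δ = |180° − 70.60°| = 109.40°
109.40° > 2α = 77.32°  →  invalid

δ = 109.40°, invalid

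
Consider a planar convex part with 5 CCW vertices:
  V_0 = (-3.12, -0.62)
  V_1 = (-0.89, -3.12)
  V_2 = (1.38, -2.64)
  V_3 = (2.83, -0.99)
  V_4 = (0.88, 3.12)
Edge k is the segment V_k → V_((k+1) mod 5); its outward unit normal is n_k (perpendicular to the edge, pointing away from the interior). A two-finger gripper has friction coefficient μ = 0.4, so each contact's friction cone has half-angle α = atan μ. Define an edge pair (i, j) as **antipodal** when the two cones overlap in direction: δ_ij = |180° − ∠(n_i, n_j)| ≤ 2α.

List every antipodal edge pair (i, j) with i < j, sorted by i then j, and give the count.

α = atan 0.4 = 21.80°;  2α = 43.60°
n_0 = (-0.7463, -0.6657)
n_1 = (+0.2069, -0.9784)
n_2 = (+0.7512, -0.6601)
n_3 = (+0.9035, +0.4287)
n_4 = (-0.6830, +0.7304)
  (0,1): δ = 119.79°  ·
  (0,2): δ = 83.04°  ·
  (0,3): δ = 16.35°  ✓
  (0,4): δ = 91.34°  ·
  (1,2): δ = 143.25°  ·
  (1,3): δ = 76.56°  ·
  (1,4): δ = 31.14°  ✓
  (2,3): δ = 113.31°  ·
  (2,4): δ = 5.62°  ✓
  (3,4): δ = 72.31°  ·
antipodal pairs: 3

count = 3; pairs: (0,3), (1,4), (2,4)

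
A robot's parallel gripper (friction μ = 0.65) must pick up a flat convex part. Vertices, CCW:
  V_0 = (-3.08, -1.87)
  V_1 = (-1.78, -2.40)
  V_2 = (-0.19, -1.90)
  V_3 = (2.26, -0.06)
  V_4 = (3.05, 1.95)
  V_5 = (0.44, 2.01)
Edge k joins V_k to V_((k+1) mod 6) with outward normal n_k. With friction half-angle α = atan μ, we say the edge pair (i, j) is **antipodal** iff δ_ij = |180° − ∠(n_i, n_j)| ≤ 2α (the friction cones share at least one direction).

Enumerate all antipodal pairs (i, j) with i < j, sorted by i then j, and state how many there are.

count = 6; pairs: (0,4), (1,4), (1,5), (2,4), (2,5), (3,5)

α = atan 0.65 = 33.02°;  2α = 66.05°
n_0 = (-0.3775, -0.9260)
n_1 = (+0.3000, -0.9539)
n_2 = (+0.6005, -0.7996)
n_3 = (+0.9307, -0.3658)
n_4 = (+0.0230, +0.9997)
n_5 = (-0.7406, +0.6719)
  (0,1): δ = 140.36°  ·
  (0,2): δ = 120.91°  ·
  (0,3): δ = 89.28°  ·
  (0,4): δ = 20.86°  ✓
  (0,5): δ = 69.97°  ·
  (1,2): δ = 160.55°  ·
  (1,3): δ = 128.91°  ·
  (1,4): δ = 18.77°  ✓
  (1,5): δ = 30.33°  ✓
  (2,3): δ = 148.36°  ·
  (2,4): δ = 38.22°  ✓
  (2,5): δ = 10.88°  ✓
  (3,4): δ = 69.86°  ·
  (3,5): δ = 20.76°  ✓
  (4,5): δ = 130.90°  ·
antipodal pairs: 6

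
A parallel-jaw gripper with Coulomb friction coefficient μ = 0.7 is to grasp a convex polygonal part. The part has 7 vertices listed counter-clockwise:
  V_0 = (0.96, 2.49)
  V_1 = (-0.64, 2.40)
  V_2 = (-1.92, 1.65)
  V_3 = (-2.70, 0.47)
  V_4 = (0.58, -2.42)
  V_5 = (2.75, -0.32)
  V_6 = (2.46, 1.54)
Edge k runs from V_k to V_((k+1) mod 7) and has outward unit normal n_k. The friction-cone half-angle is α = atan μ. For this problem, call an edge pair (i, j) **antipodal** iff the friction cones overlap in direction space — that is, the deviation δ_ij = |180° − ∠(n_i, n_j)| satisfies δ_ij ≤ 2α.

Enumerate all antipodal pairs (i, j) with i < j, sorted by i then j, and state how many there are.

α = atan 0.7 = 34.99°;  2α = 69.98°
n_0 = (-0.0562, +0.9984)
n_1 = (-0.5055, +0.8628)
n_2 = (-0.8342, +0.5514)
n_3 = (-0.6611, -0.7503)
n_4 = (+0.6954, -0.7186)
n_5 = (+0.9881, +0.1541)
n_6 = (+0.5351, +0.8448)
  (0,1): δ = 152.85°  ·
  (0,2): δ = 126.68°  ·
  (0,3): δ = 44.60°  ✓
  (0,4): δ = 40.84°  ✓
  (0,5): δ = 95.64°  ·
  (0,6): δ = 144.43°  ·
  (1,2): δ = 153.83°  ·
  (1,3): δ = 71.75°  ·
  (1,4): δ = 13.69°  ✓
  (1,5): δ = 68.49°  ✓
  (1,6): δ = 117.28°  ·
  (2,3): δ = 97.92°  ·
  (2,4): δ = 12.47°  ✓
  (2,5): δ = 42.33°  ✓
  (2,6): δ = 91.12°  ·
  (3,4): δ = 94.56°  ·
  (3,5): δ = 39.75°  ✓
  (3,6): δ = 9.04°  ✓
  (4,5): δ = 125.20°  ·
  (4,6): δ = 76.41°  ·
  (5,6): δ = 131.21°  ·
antipodal pairs: 8

count = 8; pairs: (0,3), (0,4), (1,4), (1,5), (2,4), (2,5), (3,5), (3,6)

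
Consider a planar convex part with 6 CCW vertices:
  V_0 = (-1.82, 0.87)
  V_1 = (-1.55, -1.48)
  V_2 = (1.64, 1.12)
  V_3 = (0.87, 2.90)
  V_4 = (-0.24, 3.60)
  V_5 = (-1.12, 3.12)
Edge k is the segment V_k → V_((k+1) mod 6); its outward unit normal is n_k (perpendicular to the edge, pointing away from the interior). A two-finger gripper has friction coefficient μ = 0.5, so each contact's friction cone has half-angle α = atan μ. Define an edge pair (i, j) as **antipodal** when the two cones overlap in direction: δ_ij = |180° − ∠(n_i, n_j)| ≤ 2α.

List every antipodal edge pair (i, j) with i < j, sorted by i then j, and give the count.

count = 5; pairs: (0,2), (0,3), (1,4), (1,5), (2,5)

α = atan 0.5 = 26.57°;  2α = 53.13°
n_0 = (-0.9935, -0.1141)
n_1 = (+0.6318, -0.7751)
n_2 = (+0.9178, +0.3970)
n_3 = (+0.5334, +0.8459)
n_4 = (-0.4789, +0.8779)
n_5 = (-0.9549, +0.2971)
  (0,1): δ = 57.37°  ·
  (0,2): δ = 16.84°  ✓
  (0,3): δ = 51.21°  ✓
  (0,4): δ = 112.06°  ·
  (0,5): δ = 156.16°  ·
  (1,2): δ = 105.79°  ·
  (1,3): δ = 71.42°  ·
  (1,4): δ = 10.57°  ✓
  (1,5): δ = 33.54°  ✓
  (2,3): δ = 145.63°  ·
  (2,4): δ = 84.78°  ·
  (2,5): δ = 40.67°  ✓
  (3,4): δ = 119.15°  ·
  (3,5): δ = 75.04°  ·
  (4,5): δ = 135.89°  ·
antipodal pairs: 5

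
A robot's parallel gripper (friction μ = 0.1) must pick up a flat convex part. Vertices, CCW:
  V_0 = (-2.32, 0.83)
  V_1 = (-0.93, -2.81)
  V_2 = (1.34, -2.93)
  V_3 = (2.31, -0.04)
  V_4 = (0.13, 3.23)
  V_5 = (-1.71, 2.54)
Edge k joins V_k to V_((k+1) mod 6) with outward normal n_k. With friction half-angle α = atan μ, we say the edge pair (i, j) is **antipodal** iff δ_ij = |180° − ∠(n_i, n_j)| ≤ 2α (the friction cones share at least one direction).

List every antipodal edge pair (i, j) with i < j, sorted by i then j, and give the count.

count = 1; pairs: (2,5)

α = atan 0.1 = 5.71°;  2α = 11.42°
n_0 = (-0.9342, -0.3567)
n_1 = (-0.0528, -0.9986)
n_2 = (+0.9480, -0.3182)
n_3 = (+0.8321, +0.5547)
n_4 = (-0.3511, +0.9363)
n_5 = (-0.9419, +0.3360)
  (0,1): δ = 113.93°  ·
  (0,2): δ = 39.45°  ·
  (0,3): δ = 12.79°  ·
  (0,4): δ = 89.66°  ·
  (0,5): δ = 139.47°  ·
  (1,2): δ = 105.53°  ·
  (1,3): δ = 53.28°  ·
  (1,4): δ = 23.58°  ·
  (1,5): δ = 73.39°  ·
  (2,3): δ = 127.76°  ·
  (2,4): δ = 50.89°  ·
  (2,5): δ = 1.08°  ✓
  (3,4): δ = 103.13°  ·
  (3,5): δ = 53.32°  ·
  (4,5): δ = 130.19°  ·
antipodal pairs: 1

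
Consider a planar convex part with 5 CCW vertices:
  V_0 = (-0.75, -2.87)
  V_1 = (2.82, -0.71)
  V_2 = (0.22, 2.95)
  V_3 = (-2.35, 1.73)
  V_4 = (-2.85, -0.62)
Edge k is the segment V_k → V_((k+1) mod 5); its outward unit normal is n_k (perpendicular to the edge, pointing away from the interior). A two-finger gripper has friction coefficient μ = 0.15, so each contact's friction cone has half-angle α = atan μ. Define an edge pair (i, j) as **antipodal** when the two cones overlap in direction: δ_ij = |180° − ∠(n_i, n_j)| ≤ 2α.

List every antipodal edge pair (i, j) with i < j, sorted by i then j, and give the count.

count = 2; pairs: (0,2), (1,4)

α = atan 0.15 = 8.53°;  2α = 17.06°
n_0 = (+0.5177, -0.8556)
n_1 = (+0.8152, +0.5791)
n_2 = (-0.4288, +0.9034)
n_3 = (-0.9781, +0.2081)
n_4 = (-0.7311, -0.6823)
  (0,1): δ = 85.79°  ·
  (0,2): δ = 5.78°  ✓
  (0,3): δ = 46.81°  ·
  (0,4): δ = 101.85°  ·
  (1,2): δ = 100.00°  ·
  (1,3): δ = 47.40°  ·
  (1,4): δ = 7.64°  ✓
  (2,3): δ = 127.41°  ·
  (2,4): δ = 72.37°  ·
  (3,4): δ = 124.96°  ·
antipodal pairs: 2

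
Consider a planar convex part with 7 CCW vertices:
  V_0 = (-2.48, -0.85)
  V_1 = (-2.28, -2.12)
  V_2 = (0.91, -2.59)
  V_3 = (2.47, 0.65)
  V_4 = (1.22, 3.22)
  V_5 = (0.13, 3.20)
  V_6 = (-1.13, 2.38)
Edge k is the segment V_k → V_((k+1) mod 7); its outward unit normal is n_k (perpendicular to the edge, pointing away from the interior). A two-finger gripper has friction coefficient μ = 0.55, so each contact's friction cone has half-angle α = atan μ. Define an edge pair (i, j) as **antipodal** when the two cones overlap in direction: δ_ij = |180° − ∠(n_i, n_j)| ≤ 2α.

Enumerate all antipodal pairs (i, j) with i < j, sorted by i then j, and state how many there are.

count = 8; pairs: (0,2), (0,3), (1,3), (1,4), (1,5), (2,5), (2,6), (3,6)

α = atan 0.55 = 28.81°;  2α = 57.62°
n_0 = (-0.9878, -0.1556)
n_1 = (-0.1458, -0.9893)
n_2 = (+0.9010, -0.4338)
n_3 = (+0.8993, +0.4374)
n_4 = (-0.0183, +0.9998)
n_5 = (-0.5455, +0.8381)
n_6 = (-0.9227, +0.3856)
  (0,1): δ = 107.33°  ·
  (0,2): δ = 34.66°  ✓
  (0,3): δ = 16.99°  ✓
  (0,4): δ = 82.10°  ·
  (0,5): δ = 114.11°  ·
  (0,6): δ = 148.37°  ·
  (1,2): δ = 107.33°  ·
  (1,3): δ = 55.68°  ✓
  (1,4): δ = 9.43°  ✓
  (1,5): δ = 41.44°  ✓
  (1,6): δ = 75.70°  ·
  (2,3): δ = 128.35°  ·
  (2,4): δ = 63.24°  ·
  (2,5): δ = 31.23°  ✓
  (2,6): δ = 3.03°  ✓
  (3,4): δ = 114.89°  ·
  (3,5): δ = 82.88°  ·
  (3,6): δ = 48.62°  ✓
  (4,5): δ = 148.00°  ·
  (4,6): δ = 113.73°  ·
  (5,6): δ = 145.74°  ·
antipodal pairs: 8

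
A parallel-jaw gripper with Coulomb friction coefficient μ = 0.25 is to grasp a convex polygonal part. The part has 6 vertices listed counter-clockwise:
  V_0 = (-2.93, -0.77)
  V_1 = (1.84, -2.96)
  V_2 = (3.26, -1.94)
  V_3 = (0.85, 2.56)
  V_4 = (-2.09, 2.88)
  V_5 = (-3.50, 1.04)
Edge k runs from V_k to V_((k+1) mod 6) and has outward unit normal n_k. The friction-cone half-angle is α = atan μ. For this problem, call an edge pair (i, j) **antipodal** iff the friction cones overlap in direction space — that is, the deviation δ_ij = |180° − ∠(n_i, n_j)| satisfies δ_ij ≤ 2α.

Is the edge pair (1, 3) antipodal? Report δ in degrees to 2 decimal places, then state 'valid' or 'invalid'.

α = atan 0.25 = 14.04°;  2α = 28.07°
edge 1: e_1 = (+1.42, +1.02);  n_1 = (+0.5834, -0.8122)
edge 3: e_3 = (-2.94, +0.32);  n_3 = (+0.1082, +0.9941)
∠(n_1, n_3) = 138.10°
δ = |180° − 138.10°| = 41.90°
41.90° > 2α = 28.07°  →  invalid

δ = 41.90°, invalid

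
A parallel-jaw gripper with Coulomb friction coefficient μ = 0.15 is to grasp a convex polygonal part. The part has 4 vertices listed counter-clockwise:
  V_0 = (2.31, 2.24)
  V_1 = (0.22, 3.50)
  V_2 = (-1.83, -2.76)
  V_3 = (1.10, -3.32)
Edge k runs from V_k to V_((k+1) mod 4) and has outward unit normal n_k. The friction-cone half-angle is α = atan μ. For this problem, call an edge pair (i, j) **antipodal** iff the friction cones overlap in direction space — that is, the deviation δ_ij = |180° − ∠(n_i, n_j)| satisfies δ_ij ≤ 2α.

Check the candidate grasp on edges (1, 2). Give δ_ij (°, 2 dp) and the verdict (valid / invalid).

δ = 82.69°, invalid

α = atan 0.15 = 8.53°;  2α = 17.06°
edge 1: e_1 = (-2.05, -6.26);  n_1 = (-0.9503, +0.3112)
edge 2: e_2 = (+2.93, -0.56);  n_2 = (-0.1877, -0.9822)
∠(n_1, n_2) = 97.31°
δ = |180° − 97.31°| = 82.69°
82.69° > 2α = 17.06°  →  invalid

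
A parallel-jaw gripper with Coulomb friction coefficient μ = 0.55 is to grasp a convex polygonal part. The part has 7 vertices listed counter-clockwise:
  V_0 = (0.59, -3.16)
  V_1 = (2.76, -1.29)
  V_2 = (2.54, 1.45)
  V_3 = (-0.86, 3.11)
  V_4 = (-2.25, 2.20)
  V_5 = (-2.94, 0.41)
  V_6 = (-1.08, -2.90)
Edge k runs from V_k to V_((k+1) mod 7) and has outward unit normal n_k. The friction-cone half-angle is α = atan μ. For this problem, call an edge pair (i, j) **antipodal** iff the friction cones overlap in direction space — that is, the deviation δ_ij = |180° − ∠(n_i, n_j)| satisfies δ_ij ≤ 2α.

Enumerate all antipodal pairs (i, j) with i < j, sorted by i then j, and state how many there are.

α = atan 0.55 = 28.81°;  2α = 57.62°
n_0 = (+0.6528, -0.7575)
n_1 = (+0.9968, +0.0800)
n_2 = (+0.4387, +0.8986)
n_3 = (-0.5477, +0.8367)
n_4 = (-0.9331, +0.3597)
n_5 = (-0.8718, -0.4899)
n_6 = (-0.1538, -0.9881)
  (0,1): δ = 126.16°  ·
  (0,2): δ = 66.78°  ·
  (0,3): δ = 7.54°  ✓
  (0,4): δ = 28.17°  ✓
  (0,5): δ = 78.58°  ·
  (0,6): δ = 130.40°  ·
  (1,2): δ = 120.61°  ·
  (1,3): δ = 61.38°  ·
  (1,4): δ = 25.67°  ✓
  (1,5): δ = 24.74°  ✓
  (1,6): δ = 76.56°  ·
  (2,3): δ = 120.76°  ·
  (2,4): δ = 85.06°  ·
  (2,5): δ = 34.64°  ✓
  (2,6): δ = 17.17°  ✓
  (3,4): δ = 144.29°  ·
  (3,5): δ = 93.88°  ·
  (3,6): δ = 42.06°  ✓
  (4,5): δ = 129.59°  ·
  (4,6): δ = 77.77°  ·
  (5,6): δ = 128.18°  ·
antipodal pairs: 7

count = 7; pairs: (0,3), (0,4), (1,4), (1,5), (2,5), (2,6), (3,6)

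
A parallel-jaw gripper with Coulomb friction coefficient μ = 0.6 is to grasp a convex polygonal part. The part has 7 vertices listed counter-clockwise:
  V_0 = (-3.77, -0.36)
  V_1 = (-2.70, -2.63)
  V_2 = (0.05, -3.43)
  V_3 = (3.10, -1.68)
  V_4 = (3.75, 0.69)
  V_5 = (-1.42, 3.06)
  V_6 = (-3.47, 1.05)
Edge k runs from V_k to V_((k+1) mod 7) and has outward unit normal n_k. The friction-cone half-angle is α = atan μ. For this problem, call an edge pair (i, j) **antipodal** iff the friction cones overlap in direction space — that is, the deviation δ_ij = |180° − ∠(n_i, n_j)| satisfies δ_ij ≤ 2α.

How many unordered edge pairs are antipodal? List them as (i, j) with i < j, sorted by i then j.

count = 9; pairs: (0,3), (0,4), (1,4), (1,5), (2,4), (2,5), (2,6), (3,5), (3,6)

α = atan 0.6 = 30.96°;  2α = 61.93°
n_0 = (-0.9045, -0.4264)
n_1 = (-0.2793, -0.9602)
n_2 = (+0.4977, -0.8674)
n_3 = (+0.9644, -0.2645)
n_4 = (+0.4167, +0.9090)
n_5 = (-0.7001, +0.7140)
n_6 = (-0.9781, +0.2081)
  (0,1): δ = 131.46°  ·
  (0,2): δ = 85.39°  ·
  (0,3): δ = 40.57°  ✓
  (0,4): δ = 40.14°  ✓
  (0,5): δ = 109.20°  ·
  (0,6): δ = 142.75°  ·
  (1,2): δ = 133.93°  ·
  (1,3): δ = 89.12°  ·
  (1,4): δ = 8.41°  ✓
  (1,5): δ = 60.66°  ✓
  (1,6): δ = 94.21°  ·
  (2,3): δ = 135.18°  ·
  (2,4): δ = 54.47°  ✓
  (2,5): δ = 14.59°  ✓
  (2,6): δ = 48.14°  ✓
  (3,4): δ = 99.29°  ·
  (3,5): δ = 30.23°  ✓
  (3,6): δ = 3.33°  ✓
  (4,5): δ = 110.94°  ·
  (4,6): δ = 77.38°  ·
  (5,6): δ = 146.45°  ·
antipodal pairs: 9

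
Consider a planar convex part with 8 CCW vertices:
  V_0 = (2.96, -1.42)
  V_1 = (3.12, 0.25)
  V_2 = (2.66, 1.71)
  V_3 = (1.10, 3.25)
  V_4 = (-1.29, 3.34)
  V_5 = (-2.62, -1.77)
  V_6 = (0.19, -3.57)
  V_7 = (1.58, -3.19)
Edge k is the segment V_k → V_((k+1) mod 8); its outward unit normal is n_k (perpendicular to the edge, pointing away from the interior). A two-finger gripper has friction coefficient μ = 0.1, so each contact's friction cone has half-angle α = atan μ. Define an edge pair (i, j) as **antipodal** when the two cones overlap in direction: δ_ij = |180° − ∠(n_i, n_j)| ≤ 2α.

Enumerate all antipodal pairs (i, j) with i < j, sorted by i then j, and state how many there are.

α = atan 0.1 = 5.71°;  2α = 11.42°
n_0 = (+0.9954, -0.0954)
n_1 = (+0.9538, +0.3005)
n_2 = (+0.7025, +0.7117)
n_3 = (+0.0376, +0.9993)
n_4 = (-0.9678, +0.2519)
n_5 = (-0.5394, -0.8421)
n_6 = (+0.2637, -0.9646)
n_7 = (+0.7886, -0.6149)
  (0,1): δ = 157.04°  ·
  (0,2): δ = 129.16°  ·
  (0,3): δ = 86.68°  ·
  (0,4): δ = 9.12°  ✓
  (0,5): δ = 62.83°  ·
  (0,6): δ = 110.76°  ·
  (0,7): δ = 147.53°  ·
  (1,2): δ = 152.12°  ·
  (1,3): δ = 109.64°  ·
  (1,4): δ = 32.08°  ·
  (1,5): δ = 39.87°  ·
  (1,6): δ = 87.80°  ·
  (1,7): δ = 124.57°  ·
  (2,3): δ = 137.53°  ·
  (2,4): δ = 59.96°  ·
  (2,5): δ = 11.99°  ·
  (2,6): δ = 59.92°  ·
  (2,7): δ = 96.69°  ·
  (3,4): δ = 102.43°  ·
  (3,5): δ = 30.49°  ·
  (3,6): δ = 17.45°  ·
  (3,7): δ = 54.21°  ·
  (4,5): δ = 108.05°  ·
  (4,6): δ = 60.12°  ·
  (4,7): δ = 23.35°  ·
  (5,6): δ = 132.07°  ·
  (5,7): δ = 95.30°  ·
  (6,7): δ = 143.23°  ·
antipodal pairs: 1

count = 1; pairs: (0,4)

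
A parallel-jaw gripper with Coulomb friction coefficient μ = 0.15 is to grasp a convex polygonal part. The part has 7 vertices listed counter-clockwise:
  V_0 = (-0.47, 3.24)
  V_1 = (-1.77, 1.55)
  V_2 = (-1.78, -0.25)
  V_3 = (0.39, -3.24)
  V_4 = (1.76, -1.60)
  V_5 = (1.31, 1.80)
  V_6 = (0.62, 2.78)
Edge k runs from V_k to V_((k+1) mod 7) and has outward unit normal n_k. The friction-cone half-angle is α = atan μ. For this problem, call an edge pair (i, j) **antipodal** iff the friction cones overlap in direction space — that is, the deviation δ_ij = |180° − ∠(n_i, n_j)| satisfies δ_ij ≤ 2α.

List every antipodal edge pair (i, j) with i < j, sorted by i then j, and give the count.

count = 3; pairs: (0,3), (1,4), (2,5)

α = atan 0.15 = 8.53°;  2α = 17.06°
n_0 = (-0.7926, +0.6097)
n_1 = (-1.0000, +0.0056)
n_2 = (-0.8093, -0.5874)
n_3 = (+0.7675, -0.6411)
n_4 = (+0.9914, +0.1312)
n_5 = (+0.8177, +0.5757)
n_6 = (+0.3888, +0.9213)
  (0,1): δ = 142.75°  ·
  (0,2): δ = 106.46°  ·
  (0,3): δ = 2.31°  ✓
  (0,4): δ = 45.11°  ·
  (0,5): δ = 72.72°  ·
  (0,6): δ = 104.69°  ·
  (1,2): δ = 143.71°  ·
  (1,3): δ = 39.56°  ·
  (1,4): δ = 7.86°  ✓
  (1,5): δ = 35.47°  ·
  (1,6): δ = 67.44°  ·
  (2,3): δ = 75.84°  ·
  (2,4): δ = 28.43°  ·
  (2,5): δ = 0.82°  ✓
  (2,6): δ = 31.15°  ·
  (3,4): δ = 132.59°  ·
  (3,5): δ = 104.98°  ·
  (3,6): δ = 73.01°  ·
  (4,5): δ = 152.39°  ·
  (4,6): δ = 120.42°  ·
  (5,6): δ = 148.03°  ·
antipodal pairs: 3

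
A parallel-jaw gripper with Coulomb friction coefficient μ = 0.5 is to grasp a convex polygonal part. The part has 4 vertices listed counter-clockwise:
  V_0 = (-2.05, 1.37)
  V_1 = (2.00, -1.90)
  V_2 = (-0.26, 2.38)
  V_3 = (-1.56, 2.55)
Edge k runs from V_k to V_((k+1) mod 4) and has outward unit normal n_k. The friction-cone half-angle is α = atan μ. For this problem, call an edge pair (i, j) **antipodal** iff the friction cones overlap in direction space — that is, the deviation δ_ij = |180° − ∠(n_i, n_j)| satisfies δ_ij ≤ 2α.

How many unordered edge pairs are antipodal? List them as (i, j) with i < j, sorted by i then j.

count = 3; pairs: (0,1), (0,2), (1,3)

α = atan 0.5 = 26.57°;  2α = 53.13°
n_0 = (-0.6282, -0.7780)
n_1 = (+0.8843, +0.4669)
n_2 = (+0.1297, +0.9916)
n_3 = (-0.9235, +0.3835)
  (0,1): δ = 23.25°  ✓
  (0,2): δ = 31.47°  ✓
  (0,3): δ = 106.37°  ·
  (1,2): δ = 125.29°  ·
  (1,3): δ = 50.39°  ✓
  (2,3): δ = 105.10°  ·
antipodal pairs: 3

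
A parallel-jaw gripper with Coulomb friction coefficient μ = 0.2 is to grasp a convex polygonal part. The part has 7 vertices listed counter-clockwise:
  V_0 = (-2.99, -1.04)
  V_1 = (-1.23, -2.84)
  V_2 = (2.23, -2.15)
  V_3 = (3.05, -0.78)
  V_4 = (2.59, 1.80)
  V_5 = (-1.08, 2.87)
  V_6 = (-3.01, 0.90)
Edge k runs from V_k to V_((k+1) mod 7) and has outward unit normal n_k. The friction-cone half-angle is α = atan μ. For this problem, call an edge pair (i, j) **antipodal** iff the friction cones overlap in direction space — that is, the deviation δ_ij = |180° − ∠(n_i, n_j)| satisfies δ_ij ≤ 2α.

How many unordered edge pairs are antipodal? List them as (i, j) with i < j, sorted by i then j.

α = atan 0.2 = 11.31°;  2α = 22.62°
n_0 = (-0.7150, -0.6991)
n_1 = (+0.1956, -0.9807)
n_2 = (+0.8580, -0.5136)
n_3 = (+0.9845, +0.1755)
n_4 = (+0.2799, +0.9600)
n_5 = (-0.7143, +0.6998)
n_6 = (-0.9999, -0.0103)
  (0,1): δ = 123.08°  ·
  (0,2): δ = 75.26°  ·
  (0,3): δ = 34.25°  ·
  (0,4): δ = 29.39°  ·
  (0,5): δ = 91.23°  ·
  (0,6): δ = 136.23°  ·
  (1,2): δ = 132.18°  ·
  (1,3): δ = 91.17°  ·
  (1,4): δ = 27.53°  ·
  (1,5): δ = 34.31°  ·
  (1,6): δ = 79.31°  ·
  (2,3): δ = 138.99°  ·
  (2,4): δ = 75.35°  ·
  (2,5): δ = 13.51°  ✓
  (2,6): δ = 31.49°  ·
  (3,4): δ = 116.36°  ·
  (3,5): δ = 54.52°  ·
  (3,6): δ = 9.52°  ✓
  (4,5): δ = 118.16°  ·
  (4,6): δ = 73.16°  ·
  (5,6): δ = 135.00°  ·
antipodal pairs: 2

count = 2; pairs: (2,5), (3,6)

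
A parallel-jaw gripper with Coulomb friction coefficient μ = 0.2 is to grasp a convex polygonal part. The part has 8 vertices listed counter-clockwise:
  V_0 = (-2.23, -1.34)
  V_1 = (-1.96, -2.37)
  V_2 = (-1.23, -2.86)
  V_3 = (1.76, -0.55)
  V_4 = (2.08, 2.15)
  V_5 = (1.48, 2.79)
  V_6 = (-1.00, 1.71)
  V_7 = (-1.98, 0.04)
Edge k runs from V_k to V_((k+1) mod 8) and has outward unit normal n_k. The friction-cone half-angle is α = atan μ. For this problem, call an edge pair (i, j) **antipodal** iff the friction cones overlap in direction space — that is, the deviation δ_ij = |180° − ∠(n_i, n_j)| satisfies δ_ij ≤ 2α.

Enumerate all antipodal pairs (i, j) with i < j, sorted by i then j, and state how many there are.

α = atan 0.2 = 11.31°;  2α = 22.62°
n_0 = (-0.9673, -0.2536)
n_1 = (-0.5573, -0.8303)
n_2 = (+0.6114, -0.7913)
n_3 = (+0.9930, -0.1177)
n_4 = (+0.7295, +0.6839)
n_5 = (-0.3993, +0.9168)
n_6 = (-0.8625, +0.5061)
n_7 = (-0.9840, +0.1783)
  (0,1): δ = 138.56°  ·
  (0,2): δ = 67.00°  ·
  (0,3): δ = 21.45°  ✓
  (0,4): δ = 28.46°  ·
  (0,5): δ = 98.84°  ·
  (0,6): δ = 134.91°  ·
  (0,7): δ = 155.04°  ·
  (1,2): δ = 108.44°  ·
  (1,3): δ = 62.89°  ·
  (1,4): δ = 12.98°  ✓
  (1,5): δ = 57.40°  ·
  (1,6): δ = 93.47°  ·
  (1,7): δ = 113.60°  ·
  (2,3): δ = 134.45°  ·
  (2,4): δ = 84.54°  ·
  (2,5): δ = 14.16°  ✓
  (2,6): δ = 21.91°  ✓
  (2,7): δ = 42.04°  ·
  (3,4): δ = 130.09°  ·
  (3,5): δ = 59.71°  ·
  (3,6): δ = 23.65°  ·
  (3,7): δ = 3.51°  ✓
  (4,5): δ = 109.62°  ·
  (4,6): δ = 73.56°  ·
  (4,7): δ = 53.42°  ·
  (5,6): δ = 143.94°  ·
  (5,7): δ = 123.80°  ·
  (6,7): δ = 159.86°  ·
antipodal pairs: 5

count = 5; pairs: (0,3), (1,4), (2,5), (2,6), (3,7)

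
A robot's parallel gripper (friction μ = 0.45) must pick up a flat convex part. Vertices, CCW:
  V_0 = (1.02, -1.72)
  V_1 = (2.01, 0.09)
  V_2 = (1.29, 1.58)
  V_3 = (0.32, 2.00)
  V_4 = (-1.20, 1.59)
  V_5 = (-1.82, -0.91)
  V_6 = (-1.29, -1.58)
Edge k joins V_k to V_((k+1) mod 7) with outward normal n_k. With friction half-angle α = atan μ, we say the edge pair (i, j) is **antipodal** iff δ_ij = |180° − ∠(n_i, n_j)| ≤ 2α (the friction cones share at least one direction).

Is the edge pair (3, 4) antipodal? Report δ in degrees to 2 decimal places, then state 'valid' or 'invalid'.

δ = 119.02°, invalid

α = atan 0.45 = 24.23°;  2α = 48.46°
edge 3: e_3 = (-1.52, -0.41);  n_3 = (-0.2604, +0.9655)
edge 4: e_4 = (-0.62, -2.50);  n_4 = (-0.9706, +0.2407)
∠(n_3, n_4) = 60.98°
δ = |180° − 60.98°| = 119.02°
119.02° > 2α = 48.46°  →  invalid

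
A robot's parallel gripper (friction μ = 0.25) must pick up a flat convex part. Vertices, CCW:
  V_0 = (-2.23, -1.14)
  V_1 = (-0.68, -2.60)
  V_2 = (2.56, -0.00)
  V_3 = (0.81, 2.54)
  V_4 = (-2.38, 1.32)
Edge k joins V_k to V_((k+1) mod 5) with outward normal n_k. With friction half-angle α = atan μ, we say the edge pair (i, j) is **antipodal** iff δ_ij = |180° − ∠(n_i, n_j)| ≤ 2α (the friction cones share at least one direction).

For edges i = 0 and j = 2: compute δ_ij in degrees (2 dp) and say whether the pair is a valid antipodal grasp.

α = atan 0.25 = 14.04°;  2α = 28.07°
edge 0: e_0 = (+1.55, -1.46);  n_0 = (-0.6857, -0.7279)
edge 2: e_2 = (-1.75, +2.54);  n_2 = (+0.8235, +0.5674)
∠(n_0, n_2) = 167.85°
δ = |180° − 167.85°| = 12.15°
12.15° ≤ 2α = 28.07°  →  valid

δ = 12.15°, valid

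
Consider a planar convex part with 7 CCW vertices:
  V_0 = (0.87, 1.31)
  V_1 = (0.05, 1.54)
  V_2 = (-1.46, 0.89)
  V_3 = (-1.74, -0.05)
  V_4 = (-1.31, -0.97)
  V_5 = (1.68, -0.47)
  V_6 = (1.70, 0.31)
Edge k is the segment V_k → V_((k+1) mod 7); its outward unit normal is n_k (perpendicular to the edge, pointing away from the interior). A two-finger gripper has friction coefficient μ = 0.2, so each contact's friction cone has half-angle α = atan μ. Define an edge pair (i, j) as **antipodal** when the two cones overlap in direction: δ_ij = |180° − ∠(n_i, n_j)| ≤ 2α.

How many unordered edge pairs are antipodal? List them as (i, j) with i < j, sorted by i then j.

count = 3; pairs: (1,4), (2,5), (3,6)

α = atan 0.2 = 11.31°;  2α = 22.62°
n_0 = (+0.2701, +0.9628)
n_1 = (-0.3954, +0.9185)
n_2 = (-0.9584, +0.2855)
n_3 = (-0.9059, -0.4234)
n_4 = (+0.1649, -0.9863)
n_5 = (+0.9997, -0.0256)
n_6 = (+0.7695, +0.6387)
  (0,1): δ = 141.04°  ·
  (0,2): δ = 90.92°  ·
  (0,3): δ = 49.28°  ·
  (0,4): δ = 25.16°  ·
  (0,5): δ = 104.20°  ·
  (0,6): δ = 145.36°  ·
  (1,2): δ = 129.88°  ·
  (1,3): δ = 88.24°  ·
  (1,4): δ = 13.80°  ✓
  (1,5): δ = 65.24°  ·
  (1,6): δ = 106.40°  ·
  (2,3): δ = 138.36°  ·
  (2,4): δ = 63.92°  ·
  (2,5): δ = 15.12°  ✓
  (2,6): δ = 56.28°  ·
  (3,4): δ = 105.56°  ·
  (3,5): δ = 26.52°  ·
  (3,6): δ = 14.64°  ✓
  (4,5): δ = 100.96°  ·
  (4,6): δ = 59.80°  ·
  (5,6): δ = 138.84°  ·
antipodal pairs: 3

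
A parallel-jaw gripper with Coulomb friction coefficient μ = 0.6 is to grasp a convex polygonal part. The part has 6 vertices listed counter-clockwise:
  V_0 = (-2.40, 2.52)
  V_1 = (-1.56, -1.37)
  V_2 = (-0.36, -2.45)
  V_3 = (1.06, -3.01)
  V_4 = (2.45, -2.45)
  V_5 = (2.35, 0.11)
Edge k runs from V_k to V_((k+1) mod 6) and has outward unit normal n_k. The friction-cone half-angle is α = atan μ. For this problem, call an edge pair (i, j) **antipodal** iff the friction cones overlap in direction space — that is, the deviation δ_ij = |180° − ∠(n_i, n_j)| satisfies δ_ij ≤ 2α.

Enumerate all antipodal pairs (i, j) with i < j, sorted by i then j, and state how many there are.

α = atan 0.6 = 30.96°;  2α = 61.93°
n_0 = (-0.9775, -0.2111)
n_1 = (-0.6690, -0.7433)
n_2 = (-0.3669, -0.9303)
n_3 = (+0.3737, -0.9276)
n_4 = (+0.9992, +0.0390)
n_5 = (+0.4525, +0.8918)
  (0,1): δ = 144.17°  ·
  (0,2): δ = 123.71°  ·
  (0,3): δ = 80.24°  ·
  (0,4): δ = 9.95°  ✓
  (0,5): δ = 50.91°  ✓
  (1,2): δ = 159.54°  ·
  (1,3): δ = 116.07°  ·
  (1,4): δ = 45.78°  ✓
  (1,5): δ = 15.09°  ✓
  (2,3): δ = 136.53°  ·
  (2,4): δ = 66.24°  ·
  (2,5): δ = 5.38°  ✓
  (3,4): δ = 109.71°  ·
  (3,5): δ = 48.85°  ✓
  (4,5): δ = 119.14°  ·
antipodal pairs: 6

count = 6; pairs: (0,4), (0,5), (1,4), (1,5), (2,5), (3,5)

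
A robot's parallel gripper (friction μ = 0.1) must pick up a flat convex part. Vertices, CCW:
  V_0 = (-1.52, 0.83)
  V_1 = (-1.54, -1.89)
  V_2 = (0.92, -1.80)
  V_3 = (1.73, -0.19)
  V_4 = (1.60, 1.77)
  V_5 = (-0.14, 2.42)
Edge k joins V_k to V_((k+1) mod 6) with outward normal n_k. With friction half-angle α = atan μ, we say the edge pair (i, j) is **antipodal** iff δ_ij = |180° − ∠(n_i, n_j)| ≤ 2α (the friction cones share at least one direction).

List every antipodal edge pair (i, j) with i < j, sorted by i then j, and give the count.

α = atan 0.1 = 5.71°;  2α = 11.42°
n_0 = (-1.0000, +0.0074)
n_1 = (+0.0366, -0.9993)
n_2 = (+0.8933, -0.4494)
n_3 = (+0.9978, +0.0662)
n_4 = (+0.3499, +0.9368)
n_5 = (-0.7552, +0.6555)
  (0,1): δ = 87.48°  ·
  (0,2): δ = 26.29°  ·
  (0,3): δ = 4.22°  ✓
  (0,4): δ = 69.94°  ·
  (0,5): δ = 139.47°  ·
  (1,2): δ = 118.80°  ·
  (1,3): δ = 88.30°  ·
  (1,4): δ = 22.58°  ·
  (1,5): δ = 46.95°  ·
  (2,3): δ = 149.50°  ·
  (2,4): δ = 83.78°  ·
  (2,5): δ = 14.25°  ·
  (3,4): δ = 114.28°  ·
  (3,5): δ = 44.75°  ·
  (4,5): δ = 110.47°  ·
antipodal pairs: 1

count = 1; pairs: (0,3)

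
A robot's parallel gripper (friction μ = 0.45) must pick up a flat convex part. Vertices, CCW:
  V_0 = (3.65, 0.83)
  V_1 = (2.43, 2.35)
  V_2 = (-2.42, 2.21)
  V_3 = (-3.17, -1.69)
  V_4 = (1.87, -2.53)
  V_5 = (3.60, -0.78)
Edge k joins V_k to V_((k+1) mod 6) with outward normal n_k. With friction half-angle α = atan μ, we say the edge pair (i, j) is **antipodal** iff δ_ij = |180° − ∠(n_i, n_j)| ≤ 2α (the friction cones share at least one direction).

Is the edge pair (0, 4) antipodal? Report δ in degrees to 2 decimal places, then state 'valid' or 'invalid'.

α = atan 0.45 = 24.23°;  2α = 48.46°
edge 0: e_0 = (-1.22, +1.52);  n_0 = (+0.7799, +0.6259)
edge 4: e_4 = (+1.73, +1.75);  n_4 = (+0.7112, -0.7030)
∠(n_0, n_4) = 83.42°
δ = |180° − 83.42°| = 96.58°
96.58° > 2α = 48.46°  →  invalid

δ = 96.58°, invalid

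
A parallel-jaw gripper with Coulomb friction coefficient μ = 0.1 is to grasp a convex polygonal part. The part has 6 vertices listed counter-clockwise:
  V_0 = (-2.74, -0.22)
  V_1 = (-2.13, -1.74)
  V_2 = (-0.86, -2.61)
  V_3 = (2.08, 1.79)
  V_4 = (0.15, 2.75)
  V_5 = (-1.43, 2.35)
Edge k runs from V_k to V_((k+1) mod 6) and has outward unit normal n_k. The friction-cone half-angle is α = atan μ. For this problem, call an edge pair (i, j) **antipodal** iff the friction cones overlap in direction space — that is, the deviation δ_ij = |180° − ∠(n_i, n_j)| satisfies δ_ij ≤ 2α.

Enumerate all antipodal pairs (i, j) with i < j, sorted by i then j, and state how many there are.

α = atan 0.1 = 5.71°;  2α = 11.42°
n_0 = (-0.9281, -0.3724)
n_1 = (-0.5651, -0.8250)
n_2 = (+0.8315, -0.5556)
n_3 = (+0.4454, +0.8954)
n_4 = (-0.2454, +0.9694)
n_5 = (-0.8909, +0.4541)
  (0,1): δ = 146.28°  ·
  (0,2): δ = 55.62°  ·
  (0,3): δ = 41.69°  ·
  (0,4): δ = 82.34°  ·
  (0,5): δ = 131.12°  ·
  (1,2): δ = 89.34°  ·
  (1,3): δ = 7.97°  ✓
  (1,4): δ = 48.62°  ·
  (1,5): δ = 97.40°  ·
  (2,3): δ = 82.70°  ·
  (2,4): δ = 42.04°  ·
  (2,5): δ = 6.74°  ✓
  (3,4): δ = 139.35°  ·
  (3,5): δ = 90.56°  ·
  (4,5): δ = 131.22°  ·
antipodal pairs: 2

count = 2; pairs: (1,3), (2,5)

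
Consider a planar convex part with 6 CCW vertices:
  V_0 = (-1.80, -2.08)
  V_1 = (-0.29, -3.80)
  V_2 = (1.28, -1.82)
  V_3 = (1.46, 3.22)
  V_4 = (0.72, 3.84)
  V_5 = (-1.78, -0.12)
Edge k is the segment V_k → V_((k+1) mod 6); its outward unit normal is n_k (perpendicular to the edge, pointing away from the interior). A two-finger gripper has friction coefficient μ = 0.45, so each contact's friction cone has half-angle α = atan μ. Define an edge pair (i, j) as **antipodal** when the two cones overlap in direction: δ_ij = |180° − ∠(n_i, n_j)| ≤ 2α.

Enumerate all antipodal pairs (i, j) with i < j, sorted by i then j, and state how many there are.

count = 6; pairs: (0,2), (0,3), (1,4), (1,5), (2,4), (2,5)

α = atan 0.45 = 24.23°;  2α = 48.46°
n_0 = (-0.7515, -0.6597)
n_1 = (+0.7836, -0.6213)
n_2 = (+0.9994, -0.0357)
n_3 = (+0.6422, +0.7665)
n_4 = (-0.8456, +0.5338)
n_5 = (-0.9999, +0.0102)
  (0,1): δ = 79.69°  ·
  (0,2): δ = 43.33°  ✓
  (0,3): δ = 8.76°  ✓
  (0,4): δ = 106.46°  ·
  (0,5): δ = 138.14°  ·
  (1,2): δ = 143.63°  ·
  (1,3): δ = 91.55°  ·
  (1,4): δ = 6.15°  ✓
  (1,5): δ = 37.83°  ✓
  (2,3): δ = 127.91°  ·
  (2,4): δ = 30.22°  ✓
  (2,5): δ = 1.46°  ✓
  (3,4): δ = 82.31°  ·
  (3,5): δ = 50.63°  ·
  (4,5): δ = 148.32°  ·
antipodal pairs: 6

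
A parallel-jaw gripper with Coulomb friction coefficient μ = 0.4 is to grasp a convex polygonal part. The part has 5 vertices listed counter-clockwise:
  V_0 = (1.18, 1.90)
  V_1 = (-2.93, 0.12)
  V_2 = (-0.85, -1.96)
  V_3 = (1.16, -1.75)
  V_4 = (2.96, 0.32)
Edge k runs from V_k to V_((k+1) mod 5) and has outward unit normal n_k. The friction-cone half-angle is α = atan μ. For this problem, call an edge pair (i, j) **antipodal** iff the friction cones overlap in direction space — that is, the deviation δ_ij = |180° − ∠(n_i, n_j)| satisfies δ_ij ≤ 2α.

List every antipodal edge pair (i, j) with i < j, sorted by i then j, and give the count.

α = atan 0.4 = 21.80°;  2α = 43.60°
n_0 = (-0.3974, +0.9176)
n_1 = (-0.7071, -0.7071)
n_2 = (+0.1039, -0.9946)
n_3 = (+0.7546, -0.6562)
n_4 = (+0.6638, +0.7479)
  (0,1): δ = 68.42°  ·
  (0,2): δ = 17.45°  ✓
  (0,3): δ = 25.57°  ✓
  (0,4): δ = 114.99°  ·
  (1,2): δ = 129.04°  ·
  (1,3): δ = 86.01°  ·
  (1,4): δ = 3.41°  ✓
  (2,3): δ = 136.97°  ·
  (2,4): δ = 47.56°  ·
  (3,4): δ = 90.58°  ·
antipodal pairs: 3

count = 3; pairs: (0,2), (0,3), (1,4)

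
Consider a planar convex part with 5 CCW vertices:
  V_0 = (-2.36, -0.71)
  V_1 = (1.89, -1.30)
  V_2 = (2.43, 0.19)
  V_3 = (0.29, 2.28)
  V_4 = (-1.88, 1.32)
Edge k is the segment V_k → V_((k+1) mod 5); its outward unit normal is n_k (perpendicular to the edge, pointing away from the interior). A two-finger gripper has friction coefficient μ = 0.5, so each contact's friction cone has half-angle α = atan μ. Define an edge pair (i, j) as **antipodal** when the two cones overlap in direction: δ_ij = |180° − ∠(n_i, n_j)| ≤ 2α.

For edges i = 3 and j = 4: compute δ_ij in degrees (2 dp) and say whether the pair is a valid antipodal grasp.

α = atan 0.5 = 26.57°;  2α = 53.13°
edge 3: e_3 = (-2.17, -0.96);  n_3 = (-0.4046, +0.9145)
edge 4: e_4 = (-0.48, -2.03);  n_4 = (-0.9732, +0.2301)
∠(n_3, n_4) = 52.83°
δ = |180° − 52.83°| = 127.17°
127.17° > 2α = 53.13°  →  invalid

δ = 127.17°, invalid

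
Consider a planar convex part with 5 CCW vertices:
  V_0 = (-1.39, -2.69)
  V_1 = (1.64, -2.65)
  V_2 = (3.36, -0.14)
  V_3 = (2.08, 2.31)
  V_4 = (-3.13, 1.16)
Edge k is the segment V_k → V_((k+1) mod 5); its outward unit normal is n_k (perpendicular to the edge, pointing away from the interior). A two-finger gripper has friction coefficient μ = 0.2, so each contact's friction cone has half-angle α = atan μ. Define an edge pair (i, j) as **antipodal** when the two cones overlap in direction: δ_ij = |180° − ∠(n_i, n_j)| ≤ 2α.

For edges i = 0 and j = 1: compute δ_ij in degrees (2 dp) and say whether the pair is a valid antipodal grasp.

δ = 125.18°, invalid

α = atan 0.2 = 11.31°;  2α = 22.62°
edge 0: e_0 = (+3.03, +0.04);  n_0 = (+0.0132, -0.9999)
edge 1: e_1 = (+1.72, +2.51);  n_1 = (+0.8249, -0.5653)
∠(n_0, n_1) = 54.82°
δ = |180° − 54.82°| = 125.18°
125.18° > 2α = 22.62°  →  invalid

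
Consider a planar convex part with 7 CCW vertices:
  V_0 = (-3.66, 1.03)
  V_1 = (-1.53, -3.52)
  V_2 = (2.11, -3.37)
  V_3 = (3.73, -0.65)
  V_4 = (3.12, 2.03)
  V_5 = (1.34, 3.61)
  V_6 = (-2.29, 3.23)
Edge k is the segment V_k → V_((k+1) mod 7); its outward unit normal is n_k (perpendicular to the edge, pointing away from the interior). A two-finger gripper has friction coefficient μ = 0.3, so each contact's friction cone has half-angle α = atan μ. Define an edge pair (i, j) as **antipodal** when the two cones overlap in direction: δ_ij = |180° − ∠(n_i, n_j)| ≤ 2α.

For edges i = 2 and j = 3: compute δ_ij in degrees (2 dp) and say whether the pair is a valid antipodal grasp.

α = atan 0.3 = 16.70°;  2α = 33.40°
edge 2: e_2 = (+1.62, +2.72);  n_2 = (+0.8592, -0.5117)
edge 3: e_3 = (-0.61, +2.68);  n_3 = (+0.9751, +0.2219)
∠(n_2, n_3) = 43.60°
δ = |180° − 43.60°| = 136.40°
136.40° > 2α = 33.40°  →  invalid

δ = 136.40°, invalid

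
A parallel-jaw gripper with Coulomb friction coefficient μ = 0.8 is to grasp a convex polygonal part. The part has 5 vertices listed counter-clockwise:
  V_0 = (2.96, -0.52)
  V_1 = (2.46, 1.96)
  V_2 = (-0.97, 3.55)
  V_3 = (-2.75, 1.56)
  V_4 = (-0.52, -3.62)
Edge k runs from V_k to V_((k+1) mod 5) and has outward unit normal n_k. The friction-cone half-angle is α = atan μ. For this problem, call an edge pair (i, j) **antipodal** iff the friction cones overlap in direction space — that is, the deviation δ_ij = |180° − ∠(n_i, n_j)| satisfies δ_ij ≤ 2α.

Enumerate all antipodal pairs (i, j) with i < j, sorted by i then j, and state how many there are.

α = atan 0.8 = 38.66°;  2α = 77.32°
n_0 = (+0.9803, +0.1976)
n_1 = (+0.4206, +0.9073)
n_2 = (-0.7453, +0.6667)
n_3 = (-0.9185, -0.3954)
n_4 = (+0.6652, -0.7467)
  (0,1): δ = 126.27°  ·
  (0,2): δ = 53.21°  ✓
  (0,3): δ = 11.89°  ✓
  (0,4): δ = 120.30°  ·
  (1,2): δ = 106.94°  ·
  (1,3): δ = 41.84°  ✓
  (1,4): δ = 66.57°  ✓
  (2,3): δ = 114.90°  ·
  (2,4): δ = 6.49°  ✓
  (3,4): δ = 71.60°  ✓
antipodal pairs: 6

count = 6; pairs: (0,2), (0,3), (1,3), (1,4), (2,4), (3,4)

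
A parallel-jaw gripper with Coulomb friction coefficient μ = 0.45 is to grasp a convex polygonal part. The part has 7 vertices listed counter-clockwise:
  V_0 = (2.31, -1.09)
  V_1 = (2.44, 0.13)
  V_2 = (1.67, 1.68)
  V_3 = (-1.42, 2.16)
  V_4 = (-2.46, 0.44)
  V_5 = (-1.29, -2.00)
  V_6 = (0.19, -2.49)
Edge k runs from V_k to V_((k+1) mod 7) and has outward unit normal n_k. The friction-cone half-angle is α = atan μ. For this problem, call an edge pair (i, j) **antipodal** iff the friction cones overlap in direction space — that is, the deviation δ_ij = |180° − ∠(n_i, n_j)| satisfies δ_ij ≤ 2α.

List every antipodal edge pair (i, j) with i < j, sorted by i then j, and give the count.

count = 7; pairs: (0,3), (0,4), (1,4), (1,5), (2,5), (2,6), (3,6)

α = atan 0.45 = 24.23°;  2α = 48.46°
n_0 = (+0.9944, -0.1060)
n_1 = (+0.8956, +0.4449)
n_2 = (+0.1535, +0.9881)
n_3 = (-0.8557, +0.5174)
n_4 = (-0.9017, -0.4324)
n_5 = (-0.3143, -0.9493)
n_6 = (+0.5511, -0.8345)
  (0,1): δ = 147.50°  ·
  (0,2): δ = 92.75°  ·
  (0,3): δ = 25.08°  ✓
  (0,4): δ = 31.70°  ✓
  (0,5): δ = 77.76°  ·
  (0,6): δ = 129.52°  ·
  (1,2): δ = 125.25°  ·
  (1,3): δ = 57.58°  ·
  (1,4): δ = 0.80°  ✓
  (1,5): δ = 45.26°  ✓
  (1,6): δ = 97.02°  ·
  (2,3): δ = 112.33°  ·
  (2,4): δ = 55.55°  ·
  (2,5): δ = 9.49°  ✓
  (2,6): δ = 42.27°  ✓
  (3,4): δ = 123.22°  ·
  (3,5): δ = 77.16°  ·
  (3,6): δ = 25.40°  ✓
  (4,5): δ = 133.94°  ·
  (4,6): δ = 82.18°  ·
  (5,6): δ = 128.24°  ·
antipodal pairs: 7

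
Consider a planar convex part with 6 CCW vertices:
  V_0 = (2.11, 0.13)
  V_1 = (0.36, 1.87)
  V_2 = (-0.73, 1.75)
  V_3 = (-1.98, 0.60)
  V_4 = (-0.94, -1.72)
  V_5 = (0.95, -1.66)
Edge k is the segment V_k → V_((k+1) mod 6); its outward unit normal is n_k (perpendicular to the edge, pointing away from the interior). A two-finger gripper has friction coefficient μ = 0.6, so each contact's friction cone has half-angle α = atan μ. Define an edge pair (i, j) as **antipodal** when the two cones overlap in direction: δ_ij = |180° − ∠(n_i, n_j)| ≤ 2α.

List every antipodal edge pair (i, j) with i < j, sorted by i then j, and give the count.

count = 7; pairs: (0,3), (0,4), (1,4), (1,5), (2,4), (2,5), (3,5)

α = atan 0.6 = 30.96°;  2α = 61.93°
n_0 = (+0.7051, +0.7091)
n_1 = (-0.1094, +0.9940)
n_2 = (-0.6771, +0.7359)
n_3 = (-0.9125, -0.4091)
n_4 = (+0.0317, -0.9995)
n_5 = (+0.8392, -0.5438)
  (0,1): δ = 128.88°  ·
  (0,2): δ = 92.55°  ·
  (0,3): δ = 21.02°  ✓
  (0,4): δ = 46.65°  ✓
  (0,5): δ = 101.89°  ·
  (1,2): δ = 143.67°  ·
  (1,3): δ = 72.14°  ·
  (1,4): δ = 4.46°  ✓
  (1,5): δ = 50.77°  ✓
  (2,3): δ = 108.47°  ·
  (2,4): δ = 40.80°  ✓
  (2,5): δ = 14.44°  ✓
  (3,4): δ = 112.33°  ·
  (3,5): δ = 57.09°  ✓
  (4,5): δ = 124.76°  ·
antipodal pairs: 7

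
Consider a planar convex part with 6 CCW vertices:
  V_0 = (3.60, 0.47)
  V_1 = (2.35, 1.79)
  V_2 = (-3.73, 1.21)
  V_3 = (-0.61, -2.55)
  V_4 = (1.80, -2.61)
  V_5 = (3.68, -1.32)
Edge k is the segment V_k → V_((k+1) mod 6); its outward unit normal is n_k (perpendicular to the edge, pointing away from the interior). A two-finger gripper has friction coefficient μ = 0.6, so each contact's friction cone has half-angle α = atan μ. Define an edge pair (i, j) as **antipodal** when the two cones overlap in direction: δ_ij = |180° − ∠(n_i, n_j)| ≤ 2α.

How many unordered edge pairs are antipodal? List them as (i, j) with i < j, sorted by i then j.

α = atan 0.6 = 30.96°;  2α = 61.93°
n_0 = (+0.7261, +0.6876)
n_1 = (-0.0950, +0.9955)
n_2 = (-0.7696, -0.6386)
n_3 = (-0.0249, -0.9997)
n_4 = (+0.5658, -0.8246)
n_5 = (+0.9990, +0.0446)
  (0,1): δ = 127.99°  ·
  (0,2): δ = 3.75°  ✓
  (0,3): δ = 45.13°  ✓
  (0,4): δ = 81.02°  ·
  (0,5): δ = 139.12°  ·
  (1,2): δ = 55.76°  ✓
  (1,3): δ = 6.88°  ✓
  (1,4): δ = 29.01°  ✓
  (1,5): δ = 87.11°  ·
  (2,3): δ = 131.11°  ·
  (2,4): δ = 95.23°  ·
  (2,5): δ = 37.13°  ✓
  (3,4): δ = 144.12°  ·
  (3,5): δ = 86.01°  ·
  (4,5): δ = 121.90°  ·
antipodal pairs: 6

count = 6; pairs: (0,2), (0,3), (1,2), (1,3), (1,4), (2,5)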